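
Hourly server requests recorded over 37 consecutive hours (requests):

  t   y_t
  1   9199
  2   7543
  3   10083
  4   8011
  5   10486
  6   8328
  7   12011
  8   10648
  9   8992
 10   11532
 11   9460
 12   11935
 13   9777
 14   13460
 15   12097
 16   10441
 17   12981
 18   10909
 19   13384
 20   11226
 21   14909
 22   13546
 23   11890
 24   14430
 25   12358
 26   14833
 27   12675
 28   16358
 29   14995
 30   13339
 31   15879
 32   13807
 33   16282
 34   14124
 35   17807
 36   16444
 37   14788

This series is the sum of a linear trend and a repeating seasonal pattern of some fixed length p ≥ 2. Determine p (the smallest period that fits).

First differences y_{t+1} − y_t: -1656, 2540, -2072, 2475, -2158, 3683, -1363, -1656, 2540, -2072, 2475, -2158, 3683, -1363, -1656, 2540, …
The difference pattern repeats every 7 terms and not for any smaller step, so p = 7.

7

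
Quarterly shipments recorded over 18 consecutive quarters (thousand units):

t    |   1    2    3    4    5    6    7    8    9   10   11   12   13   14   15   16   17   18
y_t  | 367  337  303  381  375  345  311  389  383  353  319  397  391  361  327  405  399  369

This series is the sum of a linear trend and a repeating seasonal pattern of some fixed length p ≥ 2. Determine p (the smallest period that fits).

4

First differences y_{t+1} − y_t: -30, -34, 78, -6, -30, -34, 78, -6, -30, -34, …
The difference pattern repeats every 4 terms and not for any smaller step, so p = 4.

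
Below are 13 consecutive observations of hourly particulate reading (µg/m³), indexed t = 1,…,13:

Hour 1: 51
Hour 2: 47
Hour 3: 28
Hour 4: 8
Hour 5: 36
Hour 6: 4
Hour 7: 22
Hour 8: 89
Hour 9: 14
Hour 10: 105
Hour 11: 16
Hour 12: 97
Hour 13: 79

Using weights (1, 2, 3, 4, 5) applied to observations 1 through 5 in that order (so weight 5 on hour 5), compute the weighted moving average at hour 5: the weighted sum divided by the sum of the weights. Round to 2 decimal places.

Weighted sum: 1·51 + 2·47 + 3·28 + 4·8 + 5·36 = 51 + 94 + 84 + 32 + 180 = 441
Weight total: 1 + 2 + 3 + 4 + 5 = 15
WMA = 441 / 15 = 29.40

29.40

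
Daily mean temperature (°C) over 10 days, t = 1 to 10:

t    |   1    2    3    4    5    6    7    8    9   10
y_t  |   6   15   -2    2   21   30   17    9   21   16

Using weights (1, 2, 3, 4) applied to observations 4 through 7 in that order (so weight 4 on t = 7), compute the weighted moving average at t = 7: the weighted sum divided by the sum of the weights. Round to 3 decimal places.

20.200

Weighted sum: 1·2 + 2·21 + 3·30 + 4·17 = 2 + 42 + 90 + 68 = 202
Weight total: 1 + 2 + 3 + 4 = 10
WMA = 202 / 10 = 20.200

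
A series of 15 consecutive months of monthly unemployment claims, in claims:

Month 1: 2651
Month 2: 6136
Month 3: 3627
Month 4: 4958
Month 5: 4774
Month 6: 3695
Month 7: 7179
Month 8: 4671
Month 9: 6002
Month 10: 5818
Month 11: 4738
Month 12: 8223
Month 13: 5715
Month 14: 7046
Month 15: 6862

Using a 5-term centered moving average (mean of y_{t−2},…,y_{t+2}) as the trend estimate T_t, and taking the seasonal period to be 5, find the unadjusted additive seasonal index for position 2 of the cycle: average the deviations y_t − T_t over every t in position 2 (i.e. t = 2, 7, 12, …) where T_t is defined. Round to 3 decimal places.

1914.900

Season position 2 occurs at t = 7, 12 (where T_t is defined).
t=7: T_7 = 5264.20000; y_7 − T_7 = 7179 − 5264.20000 = 1914.80000
t=12: T_12 = 6308.00000; y_12 − T_12 = 8223 − 6308.00000 = 1915.00000
Mean deviation: (1914.80000 + 1915.00000) / 2 = 1914.900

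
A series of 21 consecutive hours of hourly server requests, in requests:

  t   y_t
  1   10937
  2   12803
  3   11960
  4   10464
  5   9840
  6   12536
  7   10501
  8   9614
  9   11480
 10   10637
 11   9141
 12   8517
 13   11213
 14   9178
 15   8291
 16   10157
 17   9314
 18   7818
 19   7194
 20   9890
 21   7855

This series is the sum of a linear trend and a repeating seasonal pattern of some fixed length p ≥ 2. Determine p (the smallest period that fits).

First differences y_{t+1} − y_t: 1866, -843, -1496, -624, 2696, -2035, -887, 1866, -843, -1496, -624, 2696, -2035, -887, 1866, -843, …
The difference pattern repeats every 7 terms and not for any smaller step, so p = 7.

7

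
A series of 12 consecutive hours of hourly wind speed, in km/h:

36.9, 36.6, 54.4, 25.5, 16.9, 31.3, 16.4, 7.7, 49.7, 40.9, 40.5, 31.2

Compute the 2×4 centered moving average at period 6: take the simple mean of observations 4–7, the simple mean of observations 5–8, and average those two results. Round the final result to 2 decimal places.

20.30

Sum over 4–7: 25.5 + 16.9 + 31.3 + 16.4 = 90.1
Sum over 5–8: 16.9 + 31.3 + 16.4 + 7.7 = 72.3
CMA at t=6 = (90.1 + 72.3) / (2·4) = 162.4 / 8 = 20.30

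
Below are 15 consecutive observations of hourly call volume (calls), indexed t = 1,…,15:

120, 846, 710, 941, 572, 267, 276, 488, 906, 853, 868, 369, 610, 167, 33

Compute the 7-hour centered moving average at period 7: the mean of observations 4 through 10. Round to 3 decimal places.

Sum of periods 4–10: 941 + 572 + 267 + 276 + 488 + 906 + 853 = 4303
Divide by 7: 4303 / 7 = 614.714

614.714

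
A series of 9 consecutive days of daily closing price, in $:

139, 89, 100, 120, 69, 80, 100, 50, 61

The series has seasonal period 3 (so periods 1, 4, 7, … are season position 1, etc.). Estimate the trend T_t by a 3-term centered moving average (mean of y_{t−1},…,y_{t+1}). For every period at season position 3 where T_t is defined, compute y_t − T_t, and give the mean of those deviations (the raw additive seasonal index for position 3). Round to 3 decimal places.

-3.000

Season position 3 occurs at t = 3, 6 (where T_t is defined).
t=3: T_3 = 103.00000; y_3 − T_3 = 100 − 103.00000 = -3.00000
t=6: T_6 = 83.00000; y_6 − T_6 = 80 − 83.00000 = -3.00000
Mean deviation: (-3.00000 + -3.00000) / 2 = -3.000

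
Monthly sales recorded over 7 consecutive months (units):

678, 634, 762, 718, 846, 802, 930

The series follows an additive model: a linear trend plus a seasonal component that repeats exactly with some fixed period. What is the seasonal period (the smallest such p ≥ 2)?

First differences y_{t+1} − y_t: -44, 128, -44, 128, -44, 128, …
The difference pattern repeats every 2 terms and not for any smaller step, so p = 2.

2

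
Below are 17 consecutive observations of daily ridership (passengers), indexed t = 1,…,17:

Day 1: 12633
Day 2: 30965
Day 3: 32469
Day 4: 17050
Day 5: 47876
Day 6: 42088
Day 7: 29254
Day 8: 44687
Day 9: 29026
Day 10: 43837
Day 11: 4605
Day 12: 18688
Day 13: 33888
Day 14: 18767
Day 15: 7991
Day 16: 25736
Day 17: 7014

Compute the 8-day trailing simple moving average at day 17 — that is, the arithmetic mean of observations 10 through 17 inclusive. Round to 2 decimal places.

Sum of periods 10–17: 43837 + 4605 + 18688 + 33888 + 18767 + 7991 + 25736 + 7014 = 160526
Divide by 8: 160526 / 8 = 20065.75

20065.75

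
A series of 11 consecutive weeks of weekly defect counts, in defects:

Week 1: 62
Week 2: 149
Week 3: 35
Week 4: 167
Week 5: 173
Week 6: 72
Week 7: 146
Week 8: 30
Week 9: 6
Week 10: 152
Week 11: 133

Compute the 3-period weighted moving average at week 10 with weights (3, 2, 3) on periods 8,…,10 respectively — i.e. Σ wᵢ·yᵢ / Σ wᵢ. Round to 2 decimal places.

Weighted sum: 3·30 + 2·6 + 3·152 = 90 + 12 + 456 = 558
Weight total: 3 + 2 + 3 = 8
WMA = 558 / 8 = 69.75

69.75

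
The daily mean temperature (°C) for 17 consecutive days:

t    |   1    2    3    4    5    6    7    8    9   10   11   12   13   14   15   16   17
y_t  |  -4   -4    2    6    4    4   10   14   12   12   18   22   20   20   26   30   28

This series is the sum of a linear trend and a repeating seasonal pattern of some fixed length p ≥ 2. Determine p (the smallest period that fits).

First differences y_{t+1} − y_t: 0, 6, 4, -2, 0, 6, 4, -2, 0, 6, …
The difference pattern repeats every 4 terms and not for any smaller step, so p = 4.

4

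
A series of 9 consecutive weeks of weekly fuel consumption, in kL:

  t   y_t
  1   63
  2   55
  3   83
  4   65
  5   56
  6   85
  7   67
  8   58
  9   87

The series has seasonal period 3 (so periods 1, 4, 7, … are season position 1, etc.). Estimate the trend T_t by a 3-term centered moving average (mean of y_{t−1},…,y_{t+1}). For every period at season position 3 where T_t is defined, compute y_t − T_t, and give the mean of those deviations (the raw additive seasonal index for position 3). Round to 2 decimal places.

15.50

Season position 3 occurs at t = 3, 6 (where T_t is defined).
t=3: T_3 = 67.6667; y_3 − T_3 = 83 − 67.6667 = 15.3333
t=6: T_6 = 69.3333; y_6 − T_6 = 85 − 69.3333 = 15.6667
Mean deviation: (15.3333 + 15.6667) / 2 = 15.50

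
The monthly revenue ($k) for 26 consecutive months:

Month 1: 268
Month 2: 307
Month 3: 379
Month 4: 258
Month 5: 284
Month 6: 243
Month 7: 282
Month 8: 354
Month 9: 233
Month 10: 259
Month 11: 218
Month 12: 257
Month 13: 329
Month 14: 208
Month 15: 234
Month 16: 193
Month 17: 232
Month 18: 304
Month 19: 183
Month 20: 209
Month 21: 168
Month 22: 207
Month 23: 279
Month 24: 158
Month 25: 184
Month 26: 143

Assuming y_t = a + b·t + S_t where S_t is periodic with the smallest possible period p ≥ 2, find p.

First differences y_{t+1} − y_t: 39, 72, -121, 26, -41, 39, 72, -121, 26, -41, 39, 72, …
The difference pattern repeats every 5 terms and not for any smaller step, so p = 5.

5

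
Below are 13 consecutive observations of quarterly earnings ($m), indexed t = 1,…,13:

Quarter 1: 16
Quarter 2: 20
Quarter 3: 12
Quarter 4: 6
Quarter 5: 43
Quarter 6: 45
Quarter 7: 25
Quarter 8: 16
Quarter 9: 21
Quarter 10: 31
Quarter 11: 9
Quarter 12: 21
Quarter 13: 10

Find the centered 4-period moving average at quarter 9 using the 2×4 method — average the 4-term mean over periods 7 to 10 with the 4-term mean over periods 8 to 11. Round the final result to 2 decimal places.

Sum over 7–10: 25 + 16 + 21 + 31 = 93
Sum over 8–11: 16 + 21 + 31 + 9 = 77
CMA at t=9 = (93 + 77) / (2·4) = 170 / 8 = 21.25

21.25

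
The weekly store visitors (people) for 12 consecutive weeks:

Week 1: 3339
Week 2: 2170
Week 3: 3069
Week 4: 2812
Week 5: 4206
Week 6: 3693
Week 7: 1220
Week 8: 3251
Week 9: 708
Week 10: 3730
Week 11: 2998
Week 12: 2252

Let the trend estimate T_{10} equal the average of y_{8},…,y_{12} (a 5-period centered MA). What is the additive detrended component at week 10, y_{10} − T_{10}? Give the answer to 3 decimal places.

1142.200

Trend T_10 = (3251 + 708 + 3730 + 2998 + 2252) / 5 = 12939/5 = 2587.80000
Detrended value: 3730 − 2587.80000 = 1142.200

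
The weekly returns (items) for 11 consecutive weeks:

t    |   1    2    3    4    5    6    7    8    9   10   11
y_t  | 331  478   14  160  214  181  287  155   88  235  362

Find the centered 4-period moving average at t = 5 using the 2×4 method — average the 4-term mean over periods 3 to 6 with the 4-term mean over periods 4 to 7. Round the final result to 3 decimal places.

Sum over 3–6: 14 + 160 + 214 + 181 = 569
Sum over 4–7: 160 + 214 + 181 + 287 = 842
CMA at t=5 = (569 + 842) / (2·4) = 1411 / 8 = 176.375

176.375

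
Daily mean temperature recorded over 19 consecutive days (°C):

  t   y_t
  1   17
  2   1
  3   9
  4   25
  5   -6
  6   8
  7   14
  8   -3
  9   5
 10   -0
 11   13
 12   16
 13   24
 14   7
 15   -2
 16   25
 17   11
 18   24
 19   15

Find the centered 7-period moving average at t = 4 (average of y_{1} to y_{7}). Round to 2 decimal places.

9.71

Sum of periods 1–7: 17 + 1 + 9 + 25 + (-6) + 8 + 14 = 68
Divide by 7: 68 / 7 = 9.71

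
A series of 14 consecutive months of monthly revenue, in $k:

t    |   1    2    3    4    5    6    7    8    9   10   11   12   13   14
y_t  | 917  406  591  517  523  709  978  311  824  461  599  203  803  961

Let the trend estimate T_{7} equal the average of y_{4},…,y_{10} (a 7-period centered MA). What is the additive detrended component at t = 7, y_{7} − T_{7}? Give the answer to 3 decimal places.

Trend T_7 = (517 + 523 + 709 + 978 + 311 + 824 + 461) / 7 = 4323/7 = 617.57143
Detrended value: 978 − 617.57143 = 360.429

360.429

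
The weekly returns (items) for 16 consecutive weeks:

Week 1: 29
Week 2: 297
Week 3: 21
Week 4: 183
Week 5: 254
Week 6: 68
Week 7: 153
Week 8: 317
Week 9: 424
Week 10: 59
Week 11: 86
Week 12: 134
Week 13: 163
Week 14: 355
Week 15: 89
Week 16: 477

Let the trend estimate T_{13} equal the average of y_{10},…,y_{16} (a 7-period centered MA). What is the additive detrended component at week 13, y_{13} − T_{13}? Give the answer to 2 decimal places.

Trend T_13 = (59 + 86 + 134 + 163 + 355 + 89 + 477) / 7 = 1363/7 = 194.7143
Detrended value: 163 − 194.7143 = -31.71

-31.71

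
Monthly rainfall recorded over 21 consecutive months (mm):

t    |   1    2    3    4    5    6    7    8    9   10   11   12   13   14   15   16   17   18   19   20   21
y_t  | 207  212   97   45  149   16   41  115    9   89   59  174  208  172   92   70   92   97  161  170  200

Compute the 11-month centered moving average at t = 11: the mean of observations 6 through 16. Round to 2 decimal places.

95.00

Sum of periods 6–16: 16 + 41 + 115 + 9 + 89 + 59 + 174 + 208 + 172 + 92 + 70 = 1045
Divide by 11: 1045 / 11 = 95.00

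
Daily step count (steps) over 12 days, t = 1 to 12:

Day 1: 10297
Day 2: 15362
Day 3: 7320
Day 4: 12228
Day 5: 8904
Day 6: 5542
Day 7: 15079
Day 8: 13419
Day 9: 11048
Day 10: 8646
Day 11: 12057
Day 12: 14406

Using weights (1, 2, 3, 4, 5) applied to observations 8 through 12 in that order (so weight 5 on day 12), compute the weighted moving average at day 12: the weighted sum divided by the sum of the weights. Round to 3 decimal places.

Weighted sum: 1·13419 + 2·11048 + 3·8646 + 4·12057 + 5·14406 = 13419 + 22096 + 25938 + 48228 + 72030 = 181711
Weight total: 1 + 2 + 3 + 4 + 5 = 15
WMA = 181711 / 15 = 12114.067

12114.067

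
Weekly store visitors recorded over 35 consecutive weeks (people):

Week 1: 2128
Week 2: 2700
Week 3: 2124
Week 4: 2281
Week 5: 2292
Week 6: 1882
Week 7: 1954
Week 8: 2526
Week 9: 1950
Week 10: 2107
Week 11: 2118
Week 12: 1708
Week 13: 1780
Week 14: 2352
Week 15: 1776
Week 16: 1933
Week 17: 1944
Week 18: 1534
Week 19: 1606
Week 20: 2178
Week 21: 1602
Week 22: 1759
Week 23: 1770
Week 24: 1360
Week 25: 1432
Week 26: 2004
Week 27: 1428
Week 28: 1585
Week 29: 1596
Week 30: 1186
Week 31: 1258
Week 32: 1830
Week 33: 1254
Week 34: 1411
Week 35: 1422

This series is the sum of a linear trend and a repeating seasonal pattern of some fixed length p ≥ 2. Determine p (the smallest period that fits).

First differences y_{t+1} − y_t: 572, -576, 157, 11, -410, 72, 572, -576, 157, 11, -410, 72, 572, -576, …
The difference pattern repeats every 6 terms and not for any smaller step, so p = 6.

6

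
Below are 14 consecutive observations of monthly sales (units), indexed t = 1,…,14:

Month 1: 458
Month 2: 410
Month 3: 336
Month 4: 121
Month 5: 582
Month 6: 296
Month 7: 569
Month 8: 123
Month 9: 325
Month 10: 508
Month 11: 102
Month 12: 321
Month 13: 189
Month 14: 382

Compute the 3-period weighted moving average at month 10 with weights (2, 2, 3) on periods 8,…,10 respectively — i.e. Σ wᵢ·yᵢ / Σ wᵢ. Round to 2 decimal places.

Weighted sum: 2·123 + 2·325 + 3·508 = 246 + 650 + 1524 = 2420
Weight total: 2 + 2 + 3 = 7
WMA = 2420 / 7 = 345.71

345.71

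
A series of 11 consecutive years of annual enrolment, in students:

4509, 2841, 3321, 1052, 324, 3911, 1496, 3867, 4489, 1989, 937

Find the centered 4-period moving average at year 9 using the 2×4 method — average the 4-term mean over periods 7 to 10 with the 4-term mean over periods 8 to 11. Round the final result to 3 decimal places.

Sum over 7–10: 1496 + 3867 + 4489 + 1989 = 11841
Sum over 8–11: 3867 + 4489 + 1989 + 937 = 11282
CMA at t=9 = (11841 + 11282) / (2·4) = 23123 / 8 = 2890.375

2890.375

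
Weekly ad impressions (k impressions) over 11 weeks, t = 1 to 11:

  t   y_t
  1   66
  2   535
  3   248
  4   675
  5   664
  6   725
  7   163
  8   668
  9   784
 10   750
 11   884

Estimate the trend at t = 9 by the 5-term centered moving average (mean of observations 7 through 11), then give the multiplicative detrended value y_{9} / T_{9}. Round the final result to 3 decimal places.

Trend T_9 = (163 + 668 + 784 + 750 + 884) / 5 = 3249/5 = 649.80000
Ratio to trend: 784 / 649.80000 = 1.207

1.207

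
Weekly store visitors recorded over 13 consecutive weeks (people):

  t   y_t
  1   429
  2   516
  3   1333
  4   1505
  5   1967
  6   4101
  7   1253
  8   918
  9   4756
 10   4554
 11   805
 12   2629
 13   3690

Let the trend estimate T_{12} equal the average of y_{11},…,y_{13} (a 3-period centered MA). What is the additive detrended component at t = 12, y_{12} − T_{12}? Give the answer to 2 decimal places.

Trend T_12 = (805 + 2629 + 3690) / 3 = 7124/3 = 2374.6667
Detrended value: 2629 − 2374.6667 = 254.33

254.33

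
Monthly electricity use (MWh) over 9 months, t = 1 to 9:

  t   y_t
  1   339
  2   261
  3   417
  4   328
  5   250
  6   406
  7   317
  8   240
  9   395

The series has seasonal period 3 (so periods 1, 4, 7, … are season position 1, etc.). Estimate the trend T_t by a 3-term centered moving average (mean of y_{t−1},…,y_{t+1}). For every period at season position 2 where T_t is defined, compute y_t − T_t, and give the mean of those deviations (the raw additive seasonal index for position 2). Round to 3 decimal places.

-77.778

Season position 2 occurs at t = 2, 5, 8 (where T_t is defined).
t=2: T_2 = 339.00000; y_2 − T_2 = 261 − 339.00000 = -78.00000
t=5: T_5 = 328.00000; y_5 − T_5 = 250 − 328.00000 = -78.00000
t=8: T_8 = 317.33333; y_8 − T_8 = 240 − 317.33333 = -77.33333
Mean deviation: (-78.00000 + -78.00000 + -77.33333) / 3 = -77.778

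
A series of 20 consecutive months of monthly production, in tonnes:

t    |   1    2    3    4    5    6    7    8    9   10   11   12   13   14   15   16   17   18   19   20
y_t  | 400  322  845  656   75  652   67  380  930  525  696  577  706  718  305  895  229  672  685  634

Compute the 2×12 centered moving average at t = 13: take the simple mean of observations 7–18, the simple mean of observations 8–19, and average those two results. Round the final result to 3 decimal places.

584.083

Sum over 7–18: 67 + 380 + 930 + 525 + 696 + 577 + 706 + 718 + 305 + 895 + 229 + 672 = 6700
Sum over 8–19: 380 + 930 + 525 + 696 + 577 + 706 + 718 + 305 + 895 + 229 + 672 + 685 = 7318
CMA at t=13 = (6700 + 7318) / (2·12) = 14018 / 24 = 584.083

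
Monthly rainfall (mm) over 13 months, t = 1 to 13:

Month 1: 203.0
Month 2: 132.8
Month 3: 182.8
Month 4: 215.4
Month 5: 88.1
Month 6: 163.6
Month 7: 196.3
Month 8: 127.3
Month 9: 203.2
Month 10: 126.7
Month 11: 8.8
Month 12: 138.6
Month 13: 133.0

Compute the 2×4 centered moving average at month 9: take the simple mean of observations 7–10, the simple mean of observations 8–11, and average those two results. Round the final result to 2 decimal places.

139.94

Sum over 7–10: 196.3 + 127.3 + 203.2 + 126.7 = 653.5
Sum over 8–11: 127.3 + 203.2 + 126.7 + 8.8 = 466.0
CMA at t=9 = (653.5 + 466.0) / (2·4) = 1119.5 / 8 = 139.94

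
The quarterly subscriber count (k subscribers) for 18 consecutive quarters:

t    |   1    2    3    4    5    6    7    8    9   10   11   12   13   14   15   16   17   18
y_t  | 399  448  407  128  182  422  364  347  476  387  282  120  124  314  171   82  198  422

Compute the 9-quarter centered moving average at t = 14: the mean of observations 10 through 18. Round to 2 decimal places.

Sum of periods 10–18: 387 + 282 + 120 + 124 + 314 + 171 + 82 + 198 + 422 = 2100
Divide by 9: 2100 / 9 = 233.33

233.33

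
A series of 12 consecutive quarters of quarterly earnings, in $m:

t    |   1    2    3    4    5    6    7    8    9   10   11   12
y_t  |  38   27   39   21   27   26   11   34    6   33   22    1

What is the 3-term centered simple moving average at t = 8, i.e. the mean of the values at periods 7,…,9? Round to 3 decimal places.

Sum of periods 7–9: 11 + 34 + 6 = 51
Divide by 3: 51 / 3 = 17.000

17.000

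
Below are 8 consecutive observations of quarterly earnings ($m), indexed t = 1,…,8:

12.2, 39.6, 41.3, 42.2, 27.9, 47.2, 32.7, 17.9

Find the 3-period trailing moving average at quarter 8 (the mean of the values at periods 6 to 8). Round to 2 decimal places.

Sum of periods 6–8: 47.2 + 32.7 + 17.9 = 97.8
Divide by 3: 97.8 / 3 = 32.60

32.60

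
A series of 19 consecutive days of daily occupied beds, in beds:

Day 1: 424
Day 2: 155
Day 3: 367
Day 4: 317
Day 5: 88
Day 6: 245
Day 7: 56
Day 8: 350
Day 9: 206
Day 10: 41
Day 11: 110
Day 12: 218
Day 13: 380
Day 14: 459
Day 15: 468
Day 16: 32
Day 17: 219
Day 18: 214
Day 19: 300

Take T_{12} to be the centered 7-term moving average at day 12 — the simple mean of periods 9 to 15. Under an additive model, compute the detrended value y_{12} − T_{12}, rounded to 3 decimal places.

Trend T_12 = (206 + 41 + 110 + 218 + 380 + 459 + 468) / 7 = 1882/7 = 268.85714
Detrended value: 218 − 268.85714 = -50.857

-50.857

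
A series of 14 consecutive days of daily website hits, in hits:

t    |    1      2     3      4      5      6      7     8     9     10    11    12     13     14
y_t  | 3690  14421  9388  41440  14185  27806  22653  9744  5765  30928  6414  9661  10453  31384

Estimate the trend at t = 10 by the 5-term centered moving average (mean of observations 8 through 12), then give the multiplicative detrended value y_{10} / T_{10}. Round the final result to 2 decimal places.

2.47

Trend T_10 = (9744 + 5765 + 30928 + 6414 + 9661) / 5 = 62512/5 = 12502.4000
Ratio to trend: 30928 / 12502.4000 = 2.47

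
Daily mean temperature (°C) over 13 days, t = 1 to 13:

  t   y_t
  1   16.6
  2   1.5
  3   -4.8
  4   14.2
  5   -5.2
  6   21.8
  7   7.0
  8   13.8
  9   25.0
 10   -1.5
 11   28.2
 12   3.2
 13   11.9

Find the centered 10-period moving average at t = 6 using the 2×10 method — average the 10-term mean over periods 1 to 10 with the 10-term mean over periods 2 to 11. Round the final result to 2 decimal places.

9.42

Sum over 1–10: 16.6 + 1.5 + (-4.8) + 14.2 + (-5.2) + 21.8 + 7.0 + 13.8 + 25.0 + (-1.5) = 88.4
Sum over 2–11: 1.5 + (-4.8) + 14.2 + (-5.2) + 21.8 + 7.0 + 13.8 + 25.0 + (-1.5) + 28.2 = 100.0
CMA at t=6 = (88.4 + 100.0) / (2·10) = 188.4 / 20 = 9.42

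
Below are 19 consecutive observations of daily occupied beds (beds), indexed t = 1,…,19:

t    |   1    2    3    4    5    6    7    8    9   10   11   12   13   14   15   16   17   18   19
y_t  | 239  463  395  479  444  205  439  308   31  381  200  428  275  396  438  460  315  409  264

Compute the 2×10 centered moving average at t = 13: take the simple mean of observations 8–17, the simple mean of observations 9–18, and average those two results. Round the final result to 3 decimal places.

328.250

Sum over 8–17: 308 + 31 + 381 + 200 + 428 + 275 + 396 + 438 + 460 + 315 = 3232
Sum over 9–18: 31 + 381 + 200 + 428 + 275 + 396 + 438 + 460 + 315 + 409 = 3333
CMA at t=13 = (3232 + 3333) / (2·10) = 6565 / 20 = 328.250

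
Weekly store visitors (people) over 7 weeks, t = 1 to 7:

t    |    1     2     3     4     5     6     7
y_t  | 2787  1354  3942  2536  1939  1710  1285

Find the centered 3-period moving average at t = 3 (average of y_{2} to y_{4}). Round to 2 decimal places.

2610.67

Sum of periods 2–4: 1354 + 3942 + 2536 = 7832
Divide by 3: 7832 / 3 = 2610.67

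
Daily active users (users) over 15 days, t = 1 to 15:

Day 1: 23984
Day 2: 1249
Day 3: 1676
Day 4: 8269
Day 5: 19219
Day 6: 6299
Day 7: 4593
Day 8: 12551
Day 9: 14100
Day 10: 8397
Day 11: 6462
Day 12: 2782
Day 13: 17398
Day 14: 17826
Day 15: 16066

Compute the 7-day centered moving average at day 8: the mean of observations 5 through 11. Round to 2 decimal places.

10231.57

Sum of periods 5–11: 19219 + 6299 + 4593 + 12551 + 14100 + 8397 + 6462 = 71621
Divide by 7: 71621 / 7 = 10231.57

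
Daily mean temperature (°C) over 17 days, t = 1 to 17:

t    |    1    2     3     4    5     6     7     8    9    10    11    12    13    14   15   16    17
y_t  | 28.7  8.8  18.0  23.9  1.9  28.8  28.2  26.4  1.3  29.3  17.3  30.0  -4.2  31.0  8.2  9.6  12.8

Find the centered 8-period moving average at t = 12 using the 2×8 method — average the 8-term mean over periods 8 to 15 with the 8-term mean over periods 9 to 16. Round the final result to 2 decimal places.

16.36

Sum over 8–15: 26.4 + 1.3 + 29.3 + 17.3 + 30.0 + (-4.2) + 31.0 + 8.2 = 139.3
Sum over 9–16: 1.3 + 29.3 + 17.3 + 30.0 + (-4.2) + 31.0 + 8.2 + 9.6 = 122.5
CMA at t=12 = (139.3 + 122.5) / (2·8) = 261.8 / 16 = 16.36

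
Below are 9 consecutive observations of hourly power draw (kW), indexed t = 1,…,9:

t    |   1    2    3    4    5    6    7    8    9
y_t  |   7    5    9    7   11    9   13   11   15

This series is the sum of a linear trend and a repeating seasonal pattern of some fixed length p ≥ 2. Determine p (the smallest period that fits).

First differences y_{t+1} − y_t: -2, 4, -2, 4, -2, 4, …
The difference pattern repeats every 2 terms and not for any smaller step, so p = 2.

2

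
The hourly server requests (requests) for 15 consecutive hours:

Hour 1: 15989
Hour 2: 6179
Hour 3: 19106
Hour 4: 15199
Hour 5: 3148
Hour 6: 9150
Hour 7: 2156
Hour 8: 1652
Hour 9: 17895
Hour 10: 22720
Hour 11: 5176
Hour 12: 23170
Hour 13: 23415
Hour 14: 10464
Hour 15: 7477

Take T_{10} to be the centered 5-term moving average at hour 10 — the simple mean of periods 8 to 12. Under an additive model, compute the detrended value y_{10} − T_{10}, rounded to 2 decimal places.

8597.40

Trend T_10 = (1652 + 17895 + 22720 + 5176 + 23170) / 5 = 70613/5 = 14122.6000
Detrended value: 22720 − 14122.6000 = 8597.40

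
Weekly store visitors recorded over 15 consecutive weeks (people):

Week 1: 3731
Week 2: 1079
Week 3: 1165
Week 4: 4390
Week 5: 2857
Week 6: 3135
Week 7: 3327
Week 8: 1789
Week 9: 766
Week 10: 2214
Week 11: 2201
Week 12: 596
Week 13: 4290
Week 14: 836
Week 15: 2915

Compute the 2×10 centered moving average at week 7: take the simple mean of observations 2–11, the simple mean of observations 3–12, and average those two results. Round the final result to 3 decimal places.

Sum over 2–11: 1079 + 1165 + 4390 + 2857 + 3135 + 3327 + 1789 + 766 + 2214 + 2201 = 22923
Sum over 3–12: 1165 + 4390 + 2857 + 3135 + 3327 + 1789 + 766 + 2214 + 2201 + 596 = 22440
CMA at t=7 = (22923 + 22440) / (2·10) = 45363 / 20 = 2268.150

2268.150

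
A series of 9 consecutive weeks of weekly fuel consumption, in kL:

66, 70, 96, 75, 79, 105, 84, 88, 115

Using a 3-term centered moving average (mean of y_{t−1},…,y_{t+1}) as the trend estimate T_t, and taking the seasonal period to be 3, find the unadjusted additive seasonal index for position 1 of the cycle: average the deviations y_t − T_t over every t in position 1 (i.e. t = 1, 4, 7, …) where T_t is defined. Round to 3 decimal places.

Season position 1 occurs at t = 4, 7 (where T_t is defined).
t=4: T_4 = 83.33333; y_4 − T_4 = 75 − 83.33333 = -8.33333
t=7: T_7 = 92.33333; y_7 − T_7 = 84 − 92.33333 = -8.33333
Mean deviation: (-8.33333 + -8.33333) / 2 = -8.333

-8.333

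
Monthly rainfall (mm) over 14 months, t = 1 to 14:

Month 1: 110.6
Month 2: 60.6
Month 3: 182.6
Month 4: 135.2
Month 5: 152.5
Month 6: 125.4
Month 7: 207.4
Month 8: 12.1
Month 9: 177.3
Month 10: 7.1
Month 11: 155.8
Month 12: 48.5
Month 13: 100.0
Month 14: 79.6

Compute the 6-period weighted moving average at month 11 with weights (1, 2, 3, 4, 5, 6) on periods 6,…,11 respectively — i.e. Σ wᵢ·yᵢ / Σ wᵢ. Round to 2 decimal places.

107.43

Weighted sum: 1·125.4 + 2·207.4 + 3·12.1 + 4·177.3 + 5·7.1 + 6·155.8 = 125.4 + 414.8 + 36.3 + 709.2 + 35.5 + 934.8 = 2256.0
Weight total: 1 + 2 + 3 + 4 + 5 + 6 = 21
WMA = 2256.0 / 21 = 107.43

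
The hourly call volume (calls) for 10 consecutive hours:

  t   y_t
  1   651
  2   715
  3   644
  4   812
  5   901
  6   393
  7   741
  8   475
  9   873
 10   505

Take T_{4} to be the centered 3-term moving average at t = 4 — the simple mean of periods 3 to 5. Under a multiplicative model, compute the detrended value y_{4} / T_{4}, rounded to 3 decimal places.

1.034

Trend T_4 = (644 + 812 + 901) / 3 = 2357/3 = 785.66667
Ratio to trend: 812 / 785.66667 = 1.034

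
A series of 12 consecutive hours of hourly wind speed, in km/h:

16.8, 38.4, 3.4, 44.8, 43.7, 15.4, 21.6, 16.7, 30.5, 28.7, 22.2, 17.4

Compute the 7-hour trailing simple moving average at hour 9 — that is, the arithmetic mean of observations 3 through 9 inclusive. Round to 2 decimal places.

Sum of periods 3–9: 3.4 + 44.8 + 43.7 + 15.4 + 21.6 + 16.7 + 30.5 = 176.1
Divide by 7: 176.1 / 7 = 25.16

25.16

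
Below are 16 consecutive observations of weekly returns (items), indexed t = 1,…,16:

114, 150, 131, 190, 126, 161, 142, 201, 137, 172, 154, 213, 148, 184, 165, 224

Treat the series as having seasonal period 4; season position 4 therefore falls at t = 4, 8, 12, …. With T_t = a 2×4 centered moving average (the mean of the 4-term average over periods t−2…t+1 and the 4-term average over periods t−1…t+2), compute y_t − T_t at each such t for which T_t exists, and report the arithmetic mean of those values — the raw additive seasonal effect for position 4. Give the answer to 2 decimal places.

Season position 4 occurs at t = 4, 8, 12 (where T_t is defined).
t=4: T_4 = 150.6250; y_4 − T_4 = 190 − 150.6250 = 39.3750
t=8: T_8 = 161.6250; y_8 − T_8 = 201 − 161.6250 = 39.3750
t=12: T_12 = 173.2500; y_12 − T_12 = 213 − 173.2500 = 39.7500
Mean deviation: (39.3750 + 39.3750 + 39.7500) / 3 = 39.50

39.50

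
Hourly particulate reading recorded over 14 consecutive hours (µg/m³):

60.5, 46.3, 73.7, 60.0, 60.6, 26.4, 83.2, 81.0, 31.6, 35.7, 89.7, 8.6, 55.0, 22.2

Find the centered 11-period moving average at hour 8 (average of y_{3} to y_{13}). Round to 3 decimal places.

Sum of periods 3–13: 73.7 + 60.0 + 60.6 + 26.4 + 83.2 + 81.0 + 31.6 + 35.7 + 89.7 + 8.6 + 55.0 = 605.5
Divide by 11: 605.5 / 11 = 55.045

55.045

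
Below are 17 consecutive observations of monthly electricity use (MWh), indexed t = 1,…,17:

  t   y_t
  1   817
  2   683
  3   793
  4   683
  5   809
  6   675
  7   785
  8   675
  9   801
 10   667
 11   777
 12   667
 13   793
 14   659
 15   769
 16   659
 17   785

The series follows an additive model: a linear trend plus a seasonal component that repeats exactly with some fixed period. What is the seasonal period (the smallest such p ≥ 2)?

4

First differences y_{t+1} − y_t: -134, 110, -110, 126, -134, 110, -110, 126, -134, 110, …
The difference pattern repeats every 4 terms and not for any smaller step, so p = 4.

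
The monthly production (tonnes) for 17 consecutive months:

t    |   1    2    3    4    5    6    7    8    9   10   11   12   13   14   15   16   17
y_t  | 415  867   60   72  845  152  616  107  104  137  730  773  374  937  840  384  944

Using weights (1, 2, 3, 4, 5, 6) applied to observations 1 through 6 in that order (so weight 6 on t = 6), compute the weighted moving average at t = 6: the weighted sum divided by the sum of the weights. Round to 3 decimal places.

369.238

Weighted sum: 1·415 + 2·867 + 3·60 + 4·72 + 5·845 + 6·152 = 415 + 1734 + 180 + 288 + 4225 + 912 = 7754
Weight total: 1 + 2 + 3 + 4 + 5 + 6 = 21
WMA = 7754 / 21 = 369.238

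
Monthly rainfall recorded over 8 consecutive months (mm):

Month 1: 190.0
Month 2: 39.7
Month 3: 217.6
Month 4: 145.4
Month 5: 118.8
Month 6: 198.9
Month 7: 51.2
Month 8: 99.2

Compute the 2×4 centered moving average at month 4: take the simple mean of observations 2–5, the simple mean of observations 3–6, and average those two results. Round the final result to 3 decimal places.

Sum over 2–5: 39.7 + 217.6 + 145.4 + 118.8 = 521.5
Sum over 3–6: 217.6 + 145.4 + 118.8 + 198.9 = 680.7
CMA at t=4 = (521.5 + 680.7) / (2·4) = 1202.2 / 8 = 150.275

150.275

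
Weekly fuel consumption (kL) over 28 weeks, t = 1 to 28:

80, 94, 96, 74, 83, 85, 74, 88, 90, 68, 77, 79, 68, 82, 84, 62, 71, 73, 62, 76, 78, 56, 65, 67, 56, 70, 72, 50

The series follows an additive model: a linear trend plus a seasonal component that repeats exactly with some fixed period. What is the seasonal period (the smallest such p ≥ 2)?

6

First differences y_{t+1} − y_t: 14, 2, -22, 9, 2, -11, 14, 2, -22, 9, 2, -11, 14, 2, …
The difference pattern repeats every 6 terms and not for any smaller step, so p = 6.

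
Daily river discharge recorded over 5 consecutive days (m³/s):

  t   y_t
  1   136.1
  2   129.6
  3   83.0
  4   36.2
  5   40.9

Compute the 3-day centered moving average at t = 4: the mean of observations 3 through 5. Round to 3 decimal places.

Sum of periods 3–5: 83.0 + 36.2 + 40.9 = 160.1
Divide by 3: 160.1 / 3 = 53.367

53.367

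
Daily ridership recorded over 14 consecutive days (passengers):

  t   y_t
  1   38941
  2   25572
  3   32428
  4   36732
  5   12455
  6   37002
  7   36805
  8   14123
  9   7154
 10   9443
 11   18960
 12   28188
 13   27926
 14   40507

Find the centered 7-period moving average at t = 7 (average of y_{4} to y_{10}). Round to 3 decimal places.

Sum of periods 4–10: 36732 + 12455 + 37002 + 36805 + 14123 + 7154 + 9443 = 153714
Divide by 7: 153714 / 7 = 21959.143

21959.143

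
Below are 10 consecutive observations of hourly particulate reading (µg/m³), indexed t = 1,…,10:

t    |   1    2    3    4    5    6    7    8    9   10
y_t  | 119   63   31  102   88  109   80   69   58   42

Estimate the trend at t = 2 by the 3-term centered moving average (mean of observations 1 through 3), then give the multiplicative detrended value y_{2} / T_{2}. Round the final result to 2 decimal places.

0.89

Trend T_2 = (119 + 63 + 31) / 3 = 213/3 = 71.0000
Ratio to trend: 63 / 71.0000 = 0.89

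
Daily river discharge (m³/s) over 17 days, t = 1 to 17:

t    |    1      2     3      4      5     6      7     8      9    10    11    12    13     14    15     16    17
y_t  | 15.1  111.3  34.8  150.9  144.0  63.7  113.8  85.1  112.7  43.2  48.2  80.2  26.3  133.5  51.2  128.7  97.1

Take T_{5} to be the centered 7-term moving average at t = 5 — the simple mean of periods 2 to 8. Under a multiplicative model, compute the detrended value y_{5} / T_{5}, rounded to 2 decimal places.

1.43

Trend T_5 = (111.3 + 34.8 + 150.9 + 144.0 + 63.7 + 113.8 + 85.1) / 7 = 703.6/7 = 100.5143
Ratio to trend: 144.0 / 100.5143 = 1.43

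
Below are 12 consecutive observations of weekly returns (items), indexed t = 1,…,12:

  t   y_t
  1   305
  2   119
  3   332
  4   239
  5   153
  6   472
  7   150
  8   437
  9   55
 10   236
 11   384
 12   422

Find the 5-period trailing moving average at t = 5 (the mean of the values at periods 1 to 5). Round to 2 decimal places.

229.60

Sum of periods 1–5: 305 + 119 + 332 + 239 + 153 = 1148
Divide by 5: 1148 / 5 = 229.60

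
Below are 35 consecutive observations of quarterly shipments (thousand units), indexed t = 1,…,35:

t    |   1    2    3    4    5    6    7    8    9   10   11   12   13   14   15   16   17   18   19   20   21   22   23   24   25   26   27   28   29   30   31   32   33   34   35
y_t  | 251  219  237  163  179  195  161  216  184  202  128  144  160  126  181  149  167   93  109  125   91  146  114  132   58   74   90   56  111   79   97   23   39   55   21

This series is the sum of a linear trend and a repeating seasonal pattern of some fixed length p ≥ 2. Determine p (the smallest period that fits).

7

First differences y_{t+1} − y_t: -32, 18, -74, 16, 16, -34, 55, -32, 18, -74, 16, 16, -34, 55, -32, 18, …
The difference pattern repeats every 7 terms and not for any smaller step, so p = 7.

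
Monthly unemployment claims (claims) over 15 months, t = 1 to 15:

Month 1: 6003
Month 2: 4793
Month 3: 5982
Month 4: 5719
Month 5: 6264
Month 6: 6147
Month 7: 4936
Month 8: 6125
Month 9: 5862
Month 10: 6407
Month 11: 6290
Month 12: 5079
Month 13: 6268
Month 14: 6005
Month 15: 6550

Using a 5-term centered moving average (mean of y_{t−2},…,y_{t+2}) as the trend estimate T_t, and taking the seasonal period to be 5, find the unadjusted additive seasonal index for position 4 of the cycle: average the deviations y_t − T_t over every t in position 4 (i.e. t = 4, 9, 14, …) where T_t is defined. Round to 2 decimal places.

Season position 4 occurs at t = 4, 9 (where T_t is defined).
t=4: T_4 = 5781.0000; y_4 − T_4 = 5719 − 5781.0000 = -62.0000
t=9: T_9 = 5924.0000; y_9 − T_9 = 5862 − 5924.0000 = -62.0000
Mean deviation: (-62.0000 + -62.0000) / 2 = -62.00

-62.00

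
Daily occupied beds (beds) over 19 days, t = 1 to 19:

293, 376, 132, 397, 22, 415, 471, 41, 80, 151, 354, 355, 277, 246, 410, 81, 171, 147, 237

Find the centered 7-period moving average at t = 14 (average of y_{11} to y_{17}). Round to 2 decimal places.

270.57

Sum of periods 11–17: 354 + 355 + 277 + 246 + 410 + 81 + 171 = 1894
Divide by 7: 1894 / 7 = 270.57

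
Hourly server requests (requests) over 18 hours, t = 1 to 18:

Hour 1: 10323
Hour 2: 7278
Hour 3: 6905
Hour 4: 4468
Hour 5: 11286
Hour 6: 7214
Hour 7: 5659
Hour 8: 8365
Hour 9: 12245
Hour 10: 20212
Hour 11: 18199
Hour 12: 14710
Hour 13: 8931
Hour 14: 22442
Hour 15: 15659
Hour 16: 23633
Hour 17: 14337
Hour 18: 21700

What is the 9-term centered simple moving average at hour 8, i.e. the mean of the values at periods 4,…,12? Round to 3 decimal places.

11373.111

Sum of periods 4–12: 4468 + 11286 + 7214 + 5659 + 8365 + 12245 + 20212 + 18199 + 14710 = 102358
Divide by 9: 102358 / 9 = 11373.111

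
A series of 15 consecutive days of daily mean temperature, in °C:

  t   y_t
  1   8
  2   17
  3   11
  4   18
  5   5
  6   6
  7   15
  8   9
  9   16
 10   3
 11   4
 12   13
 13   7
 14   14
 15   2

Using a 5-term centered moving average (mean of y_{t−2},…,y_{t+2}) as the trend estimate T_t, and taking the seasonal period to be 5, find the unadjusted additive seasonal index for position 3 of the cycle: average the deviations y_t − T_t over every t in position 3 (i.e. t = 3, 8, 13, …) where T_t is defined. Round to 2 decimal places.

Season position 3 occurs at t = 3, 8, 13 (where T_t is defined).
t=3: T_3 = 11.8000; y_3 − T_3 = 11 − 11.8000 = -0.8000
t=8: T_8 = 9.8000; y_8 − T_8 = 9 − 9.8000 = -0.8000
t=13: T_13 = 8.0000; y_13 − T_13 = 7 − 8.0000 = -1.0000
Mean deviation: (-0.8000 + -0.8000 + -1.0000) / 3 = -0.87

-0.87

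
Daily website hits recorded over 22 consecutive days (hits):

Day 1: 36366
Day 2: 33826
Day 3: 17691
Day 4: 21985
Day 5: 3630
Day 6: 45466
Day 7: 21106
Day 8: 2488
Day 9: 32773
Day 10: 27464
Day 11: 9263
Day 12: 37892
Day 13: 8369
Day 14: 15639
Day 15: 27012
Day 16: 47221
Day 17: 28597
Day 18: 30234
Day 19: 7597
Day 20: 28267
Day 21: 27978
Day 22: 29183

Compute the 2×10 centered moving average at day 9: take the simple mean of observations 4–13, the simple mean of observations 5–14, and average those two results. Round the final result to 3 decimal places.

20726.300

Sum over 4–13: 21985 + 3630 + 45466 + 21106 + 2488 + 32773 + 27464 + 9263 + 37892 + 8369 = 210436
Sum over 5–14: 3630 + 45466 + 21106 + 2488 + 32773 + 27464 + 9263 + 37892 + 8369 + 15639 = 204090
CMA at t=9 = (210436 + 204090) / (2·10) = 414526 / 20 = 20726.300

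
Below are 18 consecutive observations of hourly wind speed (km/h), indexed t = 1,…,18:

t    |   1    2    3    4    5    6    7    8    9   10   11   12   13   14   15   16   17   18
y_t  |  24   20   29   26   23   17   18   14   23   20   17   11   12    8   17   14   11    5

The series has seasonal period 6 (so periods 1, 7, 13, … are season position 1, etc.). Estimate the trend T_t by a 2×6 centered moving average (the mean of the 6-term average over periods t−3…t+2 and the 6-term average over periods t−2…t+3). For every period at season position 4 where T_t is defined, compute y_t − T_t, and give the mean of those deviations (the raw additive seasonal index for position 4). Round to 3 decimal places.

Season position 4 occurs at t = 4, 10 (where T_t is defined).
t=4: T_4 = 22.66667; y_4 − T_4 = 26 − 22.66667 = 3.33333
t=10: T_10 = 16.66667; y_10 − T_10 = 20 − 16.66667 = 3.33333
Mean deviation: (3.33333 + 3.33333) / 2 = 3.333

3.333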